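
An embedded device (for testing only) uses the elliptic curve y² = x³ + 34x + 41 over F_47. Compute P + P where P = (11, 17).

tangent at (11, 17): λ = (3·11² + 34)/(2·17) ≡ 21/34. 34⁻¹ ≡ 18 (mod 47), so λ ≡ 21·18 ≡ 2.
  x = λ² - 11 - 11 = 4 - 22 ≡ 29; y = λ·(11 - 29) - 17 ≡ 41. → (29, 41)

(29, 41)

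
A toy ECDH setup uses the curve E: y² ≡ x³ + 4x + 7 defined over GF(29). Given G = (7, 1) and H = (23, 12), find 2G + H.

(18, 16)

First 2G:
Repeated addition: build up to 2G.
2G: tangent at (7, 1): λ = (3·7² + 4)/(2·1) ≡ 6/2. 2⁻¹ ≡ 15 (mod 29), so λ ≡ 6·15 ≡ 3.
  x = λ² - 7 - 7 = 9 - 14 ≡ 24; y = λ·(7 - 24) - 1 ≡ 6. → (24, 6)
2G = (24, 6).
Finally 2G + H:
(24, 6) + (23, 12). λ = (12 - 6)/(23 - 24) ≡ 6/28 mod 29. 28⁻¹ ≡ 28 (mod 29) since 28·28 = 784 ≡ 1, so λ ≡ 23.
  x = λ² - 24 - 23 = 529 - 47 ≡ 18; y = λ·(24 - 18) - 6 ≡ 16. → (18, 16)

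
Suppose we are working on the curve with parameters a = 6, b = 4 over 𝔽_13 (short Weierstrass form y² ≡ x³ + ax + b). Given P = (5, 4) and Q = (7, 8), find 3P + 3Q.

(11, 7)

First 3P:
Repeated addition: build up to 3P.
2P: tangent at (5, 4): λ = (3·5² + 6)/(2·4) ≡ 3/8. 8⁻¹ ≡ 5 (mod 13), so λ ≡ 3·5 ≡ 2.
  x = λ² - 5 - 5 = 4 - 10 ≡ 7; y = λ·(5 - 7) - 4 ≡ 5. → (7, 5)
3P: (7, 5) + (5, 4). λ = (4 - 5)/(5 - 7) ≡ 12/11 mod 13. 11⁻¹ ≡ 6 (mod 13), so λ ≡ 7.
  x = λ² - 7 - 5 = 49 - 12 ≡ 11; y = λ·(7 - 11) - 5 ≡ 6. → (11, 6)
3P = (11, 6).
Next 3Q:
Repeated addition: build up to 3Q.
2Q: tangent at (7, 8): λ = (3·7² + 6)/(2·8) ≡ 10/3. 3⁻¹ ≡ 9 (mod 13), so λ ≡ 10·9 ≡ 12.
  x = λ² - 7 - 7 = 144 - 14 ≡ 0; y = λ·(7 - 0) - 8 ≡ 11. → (0, 11)
3Q: (0, 11) + (7, 8). λ = (8 - 11)/(7 - 0) ≡ 10/7 mod 13. 7⁻¹ ≡ 2 (mod 13) since 7·2 = 14 ≡ 1, so λ ≡ 7.
  x = λ² - 0 - 7 = 49 - 7 ≡ 3; y = λ·(0 - 3) - 11 ≡ 7. → (3, 7)
3Q = (3, 7).
Finally 3P + 3Q:
(11, 6) + (3, 7). λ = (7 - 6)/(3 - 11) ≡ 1/5 mod 13. 5⁻¹ ≡ 8 (mod 13), so λ ≡ 8.
  x = λ² - 11 - 3 = 64 - 14 ≡ 11; y = λ·(11 - 11) - 6 ≡ 7. → (11, 7)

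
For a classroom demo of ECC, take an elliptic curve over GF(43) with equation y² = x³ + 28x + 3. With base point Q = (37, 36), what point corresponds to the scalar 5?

(37, 36)

Repeated addition: build up to 5Q.
2Q: tangent at (37, 36): λ = (3·37² + 28)/(2·36) ≡ 7/29. 29⁻¹ ≡ 3 (mod 43), so λ ≡ 7·3 ≡ 21.
  x = λ² - 37 - 37 = 441 - 74 ≡ 23; y = λ·(37 - 23) - 36 ≡ 0. → (23, 0)
3Q: (23, 0) + (37, 36). λ = (36 - 0)/(37 - 23) ≡ 36/14 mod 43. 14⁻¹ ≡ 40 (mod 43) since 14·40 = 560 ≡ 1, so λ ≡ 21.
  x = λ² - 23 - 37 = 441 - 60 ≡ 37; y = λ·(23 - 37) - 0 ≡ 7. → (37, 7)
4Q: (37, 7) + (37, 36): same x and y₁ ≡ -y₂, so the sum is the point at infinity.
5Q: the point at infinity + (37, 36) = (37, 36) (identity).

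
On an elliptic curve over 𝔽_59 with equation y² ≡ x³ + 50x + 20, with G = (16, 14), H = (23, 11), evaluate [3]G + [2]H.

First 3G:
Repeated addition: build up to 3G.
2G: tangent at (16, 14): λ = (3·16² + 50)/(2·14) ≡ 51/28. 28⁻¹ ≡ 19 (mod 59) since 28·19 = 532 ≡ 1, so λ ≡ 51·19 ≡ 25.
  x = λ² - 16 - 16 = 625 - 32 ≡ 3; y = λ·(16 - 3) - 14 ≡ 16. → (3, 16)
3G: (3, 16) + (16, 14). λ = (14 - 16)/(16 - 3) ≡ 57/13 mod 59. 13⁻¹ ≡ 50 (mod 59) since 13·50 = 650 ≡ 1, so λ ≡ 18.
  x = λ² - 3 - 16 = 324 - 19 ≡ 10; y = λ·(3 - 10) - 16 ≡ 35. → (10, 35)
3G = (10, 35).
Next 2H:
Repeated addition: build up to 2H.
2H: tangent at (23, 11): λ = (3·23² + 50)/(2·11) ≡ 44/22. 22⁻¹ ≡ 51 (mod 59), so λ ≡ 44·51 ≡ 2.
  x = λ² - 23 - 23 = 4 - 46 ≡ 17; y = λ·(23 - 17) - 11 ≡ 1. → (17, 1)
2H = (17, 1).
Finally 3G + 2H:
(10, 35) + (17, 1). λ = (1 - 35)/(17 - 10) ≡ 25/7 mod 59. 7⁻¹ ≡ 17 (mod 59) since 7·17 = 119 ≡ 1, so λ ≡ 12.
  x = λ² - 10 - 17 = 144 - 27 ≡ 58; y = λ·(10 - 58) - 35 ≡ 38. → (58, 38)

(58, 38)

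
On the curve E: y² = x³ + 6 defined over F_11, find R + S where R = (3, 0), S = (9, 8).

(3, 0) + (9, 8). λ = (8 - 0)/(9 - 3) ≡ 8/6 mod 11. 6⁻¹ ≡ 2 (mod 11), so λ ≡ 5.
  x = λ² - 3 - 9 = 25 - 12 ≡ 2; y = λ·(3 - 2) - 0 ≡ 5. → (2, 5)

(2, 5)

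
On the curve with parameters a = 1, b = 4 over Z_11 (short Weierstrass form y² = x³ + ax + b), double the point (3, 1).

(3, 10)

tangent at (3, 1): λ = (3·3² + 1)/(2·1) ≡ 6/2. 2⁻¹ ≡ 6 (mod 11) since 2·6 = 12 ≡ 1, so λ ≡ 6·6 ≡ 3.
  x = λ² - 3 - 3 = 9 - 6 ≡ 3; y = λ·(3 - 3) - 1 ≡ 10. → (3, 10)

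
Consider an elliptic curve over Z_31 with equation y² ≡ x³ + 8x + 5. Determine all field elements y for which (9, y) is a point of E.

x³ + 8x + 5 = 806 ≡ 0 (mod 31).
Only y = 0 satisfies y² ≡ 0.

0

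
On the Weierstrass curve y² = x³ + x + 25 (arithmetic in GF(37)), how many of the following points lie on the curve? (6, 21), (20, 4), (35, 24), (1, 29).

2

(6, 21): 21² ≡ 34, rhs ≡ 25 → off.
(20, 4): 4² ≡ 16, rhs ≡ 16 → on.
(35, 24): 24² ≡ 21, rhs ≡ 15 → off.
(1, 29): 29² ≡ 27, rhs ≡ 27 → on.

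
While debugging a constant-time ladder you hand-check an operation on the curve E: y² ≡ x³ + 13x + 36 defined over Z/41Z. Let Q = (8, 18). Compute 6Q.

(10, 10)

Repeated addition: build up to 6Q.
2Q: tangent at (8, 18): λ = (3·8² + 13)/(2·18) ≡ 0/36. 36⁻¹ ≡ 8 (mod 41), so λ ≡ 0·8 ≡ 0.
  x = λ² - 8 - 8 = 0 - 16 ≡ 25; y = λ·(8 - 25) - 18 ≡ 23. → (25, 23)
3Q: (25, 23) + (8, 18). λ = (18 - 23)/(8 - 25) ≡ 36/24 mod 41. 24⁻¹ ≡ 12 (mod 41), so λ ≡ 22.
  x = λ² - 25 - 8 = 484 - 33 ≡ 0; y = λ·(25 - 0) - 23 ≡ 35. → (0, 35)
4Q: (0, 35) + (8, 18). λ = (18 - 35)/(8 - 0) ≡ 24/8 mod 41. 8⁻¹ ≡ 36 (mod 41), so λ ≡ 3.
  x = λ² - 0 - 8 = 9 - 8 ≡ 1; y = λ·(0 - 1) - 35 ≡ 3. → (1, 3)
5Q: (1, 3) + (8, 18). λ = (18 - 3)/(8 - 1) ≡ 15/7 mod 41. 7⁻¹ ≡ 6 (mod 41), so λ ≡ 8.
  x = λ² - 1 - 8 = 64 - 9 ≡ 14; y = λ·(1 - 14) - 3 ≡ 16. → (14, 16)
6Q: (14, 16) + (8, 18). λ = (18 - 16)/(8 - 14) ≡ 2/35 mod 41. 35⁻¹ ≡ 34 (mod 41), so λ ≡ 27.
  x = λ² - 14 - 8 = 729 - 22 ≡ 10; y = λ·(14 - 10) - 16 ≡ 10. → (10, 10)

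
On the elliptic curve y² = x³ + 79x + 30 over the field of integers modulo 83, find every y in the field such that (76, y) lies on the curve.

none

x³ + 79x + 30 = 445010 ≡ 47 (mod 83).
47 is a non-residue mod 83; no y exists.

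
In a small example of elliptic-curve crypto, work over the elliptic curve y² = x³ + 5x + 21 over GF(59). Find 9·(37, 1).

(37, 58)

Write P = (37, 1).
Double-and-add on 9 = (1001)₂. Start with P = (37, 1) for the leading 1-bit.
double: tangent at (37, 1): λ = (3·37² + 5)/(2·1) ≡ 41/2. 2⁻¹ ≡ 30 (mod 59) since 2·30 = 60 ≡ 1, so λ ≡ 41·30 ≡ 50.
  x = λ² - 37 - 37 = 2500 - 74 ≡ 7; y = λ·(37 - 7) - 1 ≡ 24. → (7, 24)
double: tangent at (7, 24): λ = (3·7² + 5)/(2·24) ≡ 34/48. 48⁻¹ ≡ 16 (mod 59), so λ ≡ 34·16 ≡ 13.
  x = λ² - 7 - 7 = 169 - 14 ≡ 37; y = λ·(7 - 37) - 24 ≡ 58. → (37, 58)
double: tangent at (37, 58): λ = (3·37² + 5)/(2·58) ≡ 41/57. 57⁻¹ ≡ 29 (mod 59), so λ ≡ 41·29 ≡ 9.
  x = λ² - 37 - 37 = 81 - 74 ≡ 7; y = λ·(37 - 7) - 58 ≡ 35. → (7, 35)
add P: (7, 35) + (37, 1). λ = (1 - 35)/(37 - 7) ≡ 25/30 mod 59. 30⁻¹ ≡ 2 (mod 59), so λ ≡ 50.
  x = λ² - 7 - 37 = 2500 - 44 ≡ 37; y = λ·(7 - 37) - 35 ≡ 58. → (37, 58)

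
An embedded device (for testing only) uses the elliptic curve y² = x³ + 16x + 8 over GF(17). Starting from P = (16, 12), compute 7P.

Double-and-add on 7 = (111)₂. Start with P = (16, 12) for the leading 1-bit.
double: tangent at (16, 12): λ = (3·16² + 16)/(2·12) ≡ 2/7. 7⁻¹ ≡ 5 (mod 17), so λ ≡ 2·5 ≡ 10.
  x = λ² - 16 - 16 = 100 - 32 ≡ 0; y = λ·(16 - 0) - 12 ≡ 12. → (0, 12)
add P: (0, 12) + (16, 12). λ = (12 - 12)/(16 - 0) ≡ 0/16 mod 17. 16⁻¹ ≡ 16 (mod 17), so λ ≡ 0.
  x = λ² - 0 - 16 = 0 - 16 ≡ 1; y = λ·(0 - 1) - 12 ≡ 5. → (1, 5)
double: tangent at (1, 5): λ = (3·1² + 16)/(2·5) ≡ 2/10. 10⁻¹ ≡ 12 (mod 17) since 10·12 = 120 ≡ 1, so λ ≡ 2·12 ≡ 7.
  x = λ² - 1 - 1 = 49 - 2 ≡ 13; y = λ·(1 - 13) - 5 ≡ 13. → (13, 13)
add P: (13, 13) + (16, 12). λ = (12 - 13)/(16 - 13) ≡ 16/3 mod 17. 3⁻¹ ≡ 6 (mod 17) since 3·6 = 18 ≡ 1, so λ ≡ 11.
  x = λ² - 13 - 16 = 121 - 29 ≡ 7; y = λ·(13 - 7) - 13 ≡ 2. → (7, 2)

(7, 2)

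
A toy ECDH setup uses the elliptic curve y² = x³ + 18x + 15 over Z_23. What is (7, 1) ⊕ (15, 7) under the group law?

(3, 2)

(7, 1) + (15, 7). λ = (7 - 1)/(15 - 7) ≡ 6/8 mod 23. 8⁻¹ ≡ 3 (mod 23), so λ ≡ 18.
  x = λ² - 7 - 15 = 324 - 22 ≡ 3; y = λ·(7 - 3) - 1 ≡ 2. → (3, 2)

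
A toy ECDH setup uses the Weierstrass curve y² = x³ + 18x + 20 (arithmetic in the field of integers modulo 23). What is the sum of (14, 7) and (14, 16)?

O

The two points share x = 14 and their y-coordinates satisfy 7 + 16 ≡ 0 (mod 23), so they are inverses. Their sum is 𝒪.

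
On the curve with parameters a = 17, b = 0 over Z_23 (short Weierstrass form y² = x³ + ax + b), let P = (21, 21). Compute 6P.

Double-and-add on 6 = (110)₂. Start with P = (21, 21) for the leading 1-bit.
double: tangent at (21, 21): λ = (3·21² + 17)/(2·21) ≡ 6/19. 19⁻¹ ≡ 17 (mod 23) since 19·17 = 323 ≡ 1, so λ ≡ 6·17 ≡ 10.
  x = λ² - 21 - 21 = 100 - 42 ≡ 12; y = λ·(21 - 12) - 21 ≡ 0. → (12, 0)
add P: (12, 0) + (21, 21). λ = (21 - 0)/(21 - 12) ≡ 21/9 mod 23. 9⁻¹ ≡ 18 (mod 23), so λ ≡ 10.
  x = λ² - 12 - 21 = 100 - 33 ≡ 21; y = λ·(12 - 21) - 0 ≡ 2. → (21, 2)
double: tangent at (21, 2): λ = (3·21² + 17)/(2·2) ≡ 6/4. 4⁻¹ ≡ 6 (mod 23), so λ ≡ 6·6 ≡ 13.
  x = λ² - 21 - 21 = 169 - 42 ≡ 12; y = λ·(21 - 12) - 2 ≡ 0. → (12, 0)

(12, 0)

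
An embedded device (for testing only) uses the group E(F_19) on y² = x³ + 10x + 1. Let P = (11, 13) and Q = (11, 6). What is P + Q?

The two points share x = 11 and their y-coordinates satisfy 13 + 6 ≡ 0 (mod 19), so they are inverses. Their sum is O.

O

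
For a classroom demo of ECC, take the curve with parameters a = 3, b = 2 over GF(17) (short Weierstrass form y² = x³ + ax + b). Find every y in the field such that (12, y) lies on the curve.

7, 10

x³ + 3x + 2 = 1766 ≡ 15 (mod 17).
Square roots of 15 mod 17: 7 and 10 (since 7² = 49 ≡ 15).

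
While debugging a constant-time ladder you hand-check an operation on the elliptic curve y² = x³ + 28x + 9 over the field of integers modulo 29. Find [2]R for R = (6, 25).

tangent at (6, 25): λ = (3·6² + 28)/(2·25) ≡ 20/21. 21⁻¹ ≡ 18 (mod 29), so λ ≡ 20·18 ≡ 12.
  x = λ² - 6 - 6 = 144 - 12 ≡ 16; y = λ·(6 - 16) - 25 ≡ 0. → (16, 0)

(16, 0)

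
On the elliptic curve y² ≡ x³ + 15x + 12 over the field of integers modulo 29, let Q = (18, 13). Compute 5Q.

Repeated addition: build up to 5Q.
2Q: tangent at (18, 13): λ = (3·18² + 15)/(2·13) ≡ 1/26. 26⁻¹ ≡ 19 (mod 29), so λ ≡ 1·19 ≡ 19.
  x = λ² - 18 - 18 = 361 - 36 ≡ 6; y = λ·(18 - 6) - 13 ≡ 12. → (6, 12)
3Q: (6, 12) + (18, 13). λ = (13 - 12)/(18 - 6) ≡ 1/12 mod 29. 12⁻¹ ≡ 17 (mod 29), so λ ≡ 17.
  x = λ² - 6 - 18 = 289 - 24 ≡ 4; y = λ·(6 - 4) - 12 ≡ 22. → (4, 22)
4Q: (4, 22) + (18, 13). λ = (13 - 22)/(18 - 4) ≡ 20/14 mod 29. 14⁻¹ ≡ 27 (mod 29) since 14·27 = 378 ≡ 1, so λ ≡ 18.
  x = λ² - 4 - 18 = 324 - 22 ≡ 12; y = λ·(4 - 12) - 22 ≡ 8. → (12, 8)
5Q: (12, 8) + (18, 13). λ = (13 - 8)/(18 - 12) ≡ 5/6 mod 29. 6⁻¹ ≡ 5 (mod 29) since 6·5 = 30 ≡ 1, so λ ≡ 25.
  x = λ² - 12 - 18 = 625 - 30 ≡ 15; y = λ·(12 - 15) - 8 ≡ 4. → (15, 4)

(15, 4)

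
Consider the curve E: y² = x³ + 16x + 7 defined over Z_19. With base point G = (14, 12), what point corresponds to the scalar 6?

Double-and-add on 6 = (110)₂. Start with G = (14, 12) for the leading 1-bit.
double: tangent at (14, 12): λ = (3·14² + 16)/(2·12) ≡ 15/5. 5⁻¹ ≡ 4 (mod 19), so λ ≡ 15·4 ≡ 3.
  x = λ² - 14 - 14 = 9 - 28 ≡ 0; y = λ·(14 - 0) - 12 ≡ 11. → (0, 11)
add G: (0, 11) + (14, 12). λ = (12 - 11)/(14 - 0) ≡ 1/14 mod 19. 14⁻¹ ≡ 15 (mod 19) since 14·15 = 210 ≡ 1, so λ ≡ 15.
  x = λ² - 0 - 14 = 225 - 14 ≡ 2; y = λ·(0 - 2) - 11 ≡ 16. → (2, 16)
double: tangent at (2, 16): λ = (3·2² + 16)/(2·16) ≡ 9/13. 13⁻¹ ≡ 3 (mod 19), so λ ≡ 9·3 ≡ 8.
  x = λ² - 2 - 2 = 64 - 4 ≡ 3; y = λ·(2 - 3) - 16 ≡ 14. → (3, 14)

(3, 14)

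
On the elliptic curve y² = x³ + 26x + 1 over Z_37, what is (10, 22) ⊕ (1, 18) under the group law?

(23, 1)

(10, 22) + (1, 18). λ = (18 - 22)/(1 - 10) ≡ 33/28 mod 37. 28⁻¹ ≡ 4 (mod 37), so λ ≡ 21.
  x = λ² - 10 - 1 = 441 - 11 ≡ 23; y = λ·(10 - 23) - 22 ≡ 1. → (23, 1)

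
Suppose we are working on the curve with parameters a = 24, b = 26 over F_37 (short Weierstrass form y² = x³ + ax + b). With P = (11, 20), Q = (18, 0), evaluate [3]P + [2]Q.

(9, 34)

First 3P:
Repeated addition: build up to 3P.
2P: tangent at (11, 20): λ = (3·11² + 24)/(2·20) ≡ 17/3. 3⁻¹ ≡ 25 (mod 37) since 3·25 = 75 ≡ 1, so λ ≡ 17·25 ≡ 18.
  x = λ² - 11 - 11 = 324 - 22 ≡ 6; y = λ·(11 - 6) - 20 ≡ 33. → (6, 33)
3P: (6, 33) + (11, 20). λ = (20 - 33)/(11 - 6) ≡ 24/5 mod 37. 5⁻¹ ≡ 15 (mod 37), so λ ≡ 27.
  x = λ² - 6 - 11 = 729 - 17 ≡ 9; y = λ·(6 - 9) - 33 ≡ 34. → (9, 34)
3P = (9, 34).
Next 2Q:
Repeated addition: build up to 2Q.
2Q: (18, 0) + (18, 0): same x and y₁ ≡ -y₂, so the sum is the point at infinity.
2Q = the point at infinity.
Finally 3P + 2Q:
(9, 34) + the point at infinity = (9, 34) (identity).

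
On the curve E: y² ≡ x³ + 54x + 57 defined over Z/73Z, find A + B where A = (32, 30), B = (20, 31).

(57, 39)

(32, 30) + (20, 31). λ = (31 - 30)/(20 - 32) ≡ 1/61 mod 73. 61⁻¹ ≡ 6 (mod 73), so λ ≡ 6.
  x = λ² - 32 - 20 = 36 - 52 ≡ 57; y = λ·(32 - 57) - 30 ≡ 39. → (57, 39)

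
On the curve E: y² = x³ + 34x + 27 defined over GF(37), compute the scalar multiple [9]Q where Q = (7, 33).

(11, 20)

Double-and-add on 9 = (1001)₂. Start with Q = (7, 33) for the leading 1-bit.
double: tangent at (7, 33): λ = (3·7² + 34)/(2·33) ≡ 33/29. 29⁻¹ ≡ 23 (mod 37), so λ ≡ 33·23 ≡ 19.
  x = λ² - 7 - 7 = 361 - 14 ≡ 14; y = λ·(7 - 14) - 33 ≡ 19. → (14, 19)
double: tangent at (14, 19): λ = (3·14² + 34)/(2·19) ≡ 30/1. 1⁻¹ ≡ 1 (mod 37) since 1·1 = 1 ≡ 1, so λ ≡ 30·1 ≡ 30.
  x = λ² - 14 - 14 = 900 - 28 ≡ 21; y = λ·(14 - 21) - 19 ≡ 30. → (21, 30)
double: tangent at (21, 30): λ = (3·21² + 34)/(2·30) ≡ 25/23. 23⁻¹ ≡ 29 (mod 37), so λ ≡ 25·29 ≡ 22.
  x = λ² - 21 - 21 = 484 - 42 ≡ 35; y = λ·(21 - 35) - 30 ≡ 32. → (35, 32)
add Q: (35, 32) + (7, 33). λ = (33 - 32)/(7 - 35) ≡ 1/9 mod 37. 9⁻¹ ≡ 33 (mod 37), so λ ≡ 33.
  x = λ² - 35 - 7 = 1089 - 42 ≡ 11; y = λ·(35 - 11) - 32 ≡ 20. → (11, 20)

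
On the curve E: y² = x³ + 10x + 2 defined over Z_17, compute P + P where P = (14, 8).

tangent at (14, 8): λ = (3·14² + 10)/(2·8) ≡ 3/16. 16⁻¹ ≡ 16 (mod 17) since 16·16 = 256 ≡ 1, so λ ≡ 3·16 ≡ 14.
  x = λ² - 14 - 14 = 196 - 28 ≡ 15; y = λ·(14 - 15) - 8 ≡ 12. → (15, 12)

(15, 12)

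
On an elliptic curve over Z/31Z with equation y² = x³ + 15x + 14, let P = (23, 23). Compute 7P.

Double-and-add on 7 = (111)₂. Start with P = (23, 23) for the leading 1-bit.
double: tangent at (23, 23): λ = (3·23² + 15)/(2·23) ≡ 21/15. 15⁻¹ ≡ 29 (mod 31) since 15·29 = 435 ≡ 1, so λ ≡ 21·29 ≡ 20.
  x = λ² - 23 - 23 = 400 - 46 ≡ 13; y = λ·(23 - 13) - 23 ≡ 22. → (13, 22)
add P: (13, 22) + (23, 23). λ = (23 - 22)/(23 - 13) ≡ 1/10 mod 31. 10⁻¹ ≡ 28 (mod 31), so λ ≡ 28.
  x = λ² - 13 - 23 = 784 - 36 ≡ 4; y = λ·(13 - 4) - 22 ≡ 13. → (4, 13)
double: tangent at (4, 13): λ = (3·4² + 15)/(2·13) ≡ 1/26. 26⁻¹ ≡ 6 (mod 31) since 26·6 = 156 ≡ 1, so λ ≡ 1·6 ≡ 6.
  x = λ² - 4 - 4 = 36 - 8 ≡ 28; y = λ·(4 - 28) - 13 ≡ 29. → (28, 29)
add P: (28, 29) + (23, 23). λ = (23 - 29)/(23 - 28) ≡ 25/26 mod 31. 26⁻¹ ≡ 6 (mod 31) since 26·6 = 156 ≡ 1, so λ ≡ 26.
  x = λ² - 28 - 23 = 676 - 51 ≡ 5; y = λ·(28 - 5) - 29 ≡ 11. → (5, 11)

(5, 11)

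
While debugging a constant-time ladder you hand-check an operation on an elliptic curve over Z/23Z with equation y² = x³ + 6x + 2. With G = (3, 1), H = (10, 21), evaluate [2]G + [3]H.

(10, 21)

First 2G:
Repeated addition: build up to 2G.
2G: tangent at (3, 1): λ = (3·3² + 6)/(2·1) ≡ 10/2. 2⁻¹ ≡ 12 (mod 23) since 2·12 = 24 ≡ 1, so λ ≡ 10·12 ≡ 5.
  x = λ² - 3 - 3 = 25 - 6 ≡ 19; y = λ·(3 - 19) - 1 ≡ 11. → (19, 11)
2G = (19, 11).
Next 3H:
Repeated addition: build up to 3H.
2H: tangent at (10, 21): λ = (3·10² + 6)/(2·21) ≡ 7/19. 19⁻¹ ≡ 17 (mod 23), so λ ≡ 7·17 ≡ 4.
  x = λ² - 10 - 10 = 16 - 20 ≡ 19; y = λ·(10 - 19) - 21 ≡ 12. → (19, 12)
3H: (19, 12) + (10, 21). λ = (21 - 12)/(10 - 19) ≡ 9/14 mod 23. 14⁻¹ ≡ 5 (mod 23) since 14·5 = 70 ≡ 1, so λ ≡ 22.
  x = λ² - 19 - 10 = 484 - 29 ≡ 18; y = λ·(19 - 18) - 12 ≡ 10. → (18, 10)
3H = (18, 10).
Finally 2G + 3H:
(19, 11) + (18, 10). λ = (10 - 11)/(18 - 19) ≡ 22/22 mod 23. 22⁻¹ ≡ 22 (mod 23), so λ ≡ 1.
  x = λ² - 19 - 18 = 1 - 37 ≡ 10; y = λ·(19 - 10) - 11 ≡ 21. → (10, 21)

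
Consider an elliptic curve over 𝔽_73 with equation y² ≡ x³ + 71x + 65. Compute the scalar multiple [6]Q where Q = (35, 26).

Double-and-add on 6 = (110)₂. Start with Q = (35, 26) for the leading 1-bit.
double: tangent at (35, 26): λ = (3·35² + 71)/(2·26) ≡ 23/52. 52⁻¹ ≡ 66 (mod 73), so λ ≡ 23·66 ≡ 58.
  x = λ² - 35 - 35 = 3364 - 70 ≡ 9; y = λ·(35 - 9) - 26 ≡ 22. → (9, 22)
add Q: (9, 22) + (35, 26). λ = (26 - 22)/(35 - 9) ≡ 4/26 mod 73. 26⁻¹ ≡ 59 (mod 73) since 26·59 = 1534 ≡ 1, so λ ≡ 17.
  x = λ² - 9 - 35 = 289 - 44 ≡ 26; y = λ·(9 - 26) - 22 ≡ 54. → (26, 54)
double: tangent at (26, 54): λ = (3·26² + 71)/(2·54) ≡ 55/35. 35⁻¹ ≡ 48 (mod 73) since 35·48 = 1680 ≡ 1, so λ ≡ 55·48 ≡ 12.
  x = λ² - 26 - 26 = 144 - 52 ≡ 19; y = λ·(26 - 19) - 54 ≡ 30. → (19, 30)

(19, 30)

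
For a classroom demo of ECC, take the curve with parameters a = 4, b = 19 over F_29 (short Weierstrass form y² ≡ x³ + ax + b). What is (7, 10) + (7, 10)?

(9, 1)

tangent at (7, 10): λ = (3·7² + 4)/(2·10) ≡ 6/20. 20⁻¹ ≡ 16 (mod 29), so λ ≡ 6·16 ≡ 9.
  x = λ² - 7 - 7 = 81 - 14 ≡ 9; y = λ·(7 - 9) - 10 ≡ 1. → (9, 1)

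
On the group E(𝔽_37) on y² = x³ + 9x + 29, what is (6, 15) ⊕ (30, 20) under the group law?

(11, 4)

(6, 15) + (30, 20). λ = (20 - 15)/(30 - 6) ≡ 5/24 mod 37. 24⁻¹ ≡ 17 (mod 37) since 24·17 = 408 ≡ 1, so λ ≡ 11.
  x = λ² - 6 - 30 = 121 - 36 ≡ 11; y = λ·(6 - 11) - 15 ≡ 4. → (11, 4)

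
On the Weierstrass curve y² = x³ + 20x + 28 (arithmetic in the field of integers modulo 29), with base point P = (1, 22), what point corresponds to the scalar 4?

Repeated addition: build up to 4P.
2P: tangent at (1, 22): λ = (3·1² + 20)/(2·22) ≡ 23/15. 15⁻¹ ≡ 2 (mod 29) since 15·2 = 30 ≡ 1, so λ ≡ 23·2 ≡ 17.
  x = λ² - 1 - 1 = 289 - 2 ≡ 26; y = λ·(1 - 26) - 22 ≡ 17. → (26, 17)
3P: (26, 17) + (1, 22). λ = (22 - 17)/(1 - 26) ≡ 5/4 mod 29. 4⁻¹ ≡ 22 (mod 29), so λ ≡ 23.
  x = λ² - 26 - 1 = 529 - 27 ≡ 9; y = λ·(26 - 9) - 17 ≡ 26. → (9, 26)
4P: (9, 26) + (1, 22). λ = (22 - 26)/(1 - 9) ≡ 25/21 mod 29. 21⁻¹ ≡ 18 (mod 29) since 21·18 = 378 ≡ 1, so λ ≡ 15.
  x = λ² - 9 - 1 = 225 - 10 ≡ 12; y = λ·(9 - 12) - 26 ≡ 16. → (12, 16)

(12, 16)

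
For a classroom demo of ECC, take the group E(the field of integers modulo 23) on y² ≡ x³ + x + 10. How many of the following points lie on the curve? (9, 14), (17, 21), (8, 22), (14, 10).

(9, 14): 14² ≡ 12, rhs ≡ 12 → on.
(17, 21): 21² ≡ 4, rhs ≡ 18 → off.
(8, 22): 22² ≡ 1, rhs ≡ 1 → on.
(14, 10): 10² ≡ 8, rhs ≡ 8 → on.

3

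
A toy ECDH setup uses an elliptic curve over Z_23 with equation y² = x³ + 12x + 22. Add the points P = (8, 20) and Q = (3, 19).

(8, 20) + (3, 19). λ = (19 - 20)/(3 - 8) ≡ 22/18 mod 23. 18⁻¹ ≡ 9 (mod 23) since 18·9 = 162 ≡ 1, so λ ≡ 14.
  x = λ² - 8 - 3 = 196 - 11 ≡ 1; y = λ·(8 - 1) - 20 ≡ 9. → (1, 9)

(1, 9)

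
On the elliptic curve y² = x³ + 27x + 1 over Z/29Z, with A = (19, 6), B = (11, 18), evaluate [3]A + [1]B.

(8, 27)

First 3A:
Repeated addition: build up to 3A.
2A: tangent at (19, 6): λ = (3·19² + 27)/(2·6) ≡ 8/12. 12⁻¹ ≡ 17 (mod 29) since 12·17 = 204 ≡ 1, so λ ≡ 8·17 ≡ 20.
  x = λ² - 19 - 19 = 400 - 38 ≡ 14; y = λ·(19 - 14) - 6 ≡ 7. → (14, 7)
3A: (14, 7) + (19, 6). λ = (6 - 7)/(19 - 14) ≡ 28/5 mod 29. 5⁻¹ ≡ 6 (mod 29), so λ ≡ 23.
  x = λ² - 14 - 19 = 529 - 33 ≡ 3; y = λ·(14 - 3) - 7 ≡ 14. → (3, 14)
3A = (3, 14).
Finally 3A + B:
(3, 14) + (11, 18). λ = (18 - 14)/(11 - 3) ≡ 4/8 mod 29. 8⁻¹ ≡ 11 (mod 29), so λ ≡ 15.
  x = λ² - 3 - 11 = 225 - 14 ≡ 8; y = λ·(3 - 8) - 14 ≡ 27. → (8, 27)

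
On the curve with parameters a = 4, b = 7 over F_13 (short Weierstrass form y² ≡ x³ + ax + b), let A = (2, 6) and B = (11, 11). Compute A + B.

(2, 6) + (11, 11). λ = (11 - 6)/(11 - 2) ≡ 5/9 mod 13. 9⁻¹ ≡ 3 (mod 13), so λ ≡ 2.
  x = λ² - 2 - 11 = 4 - 13 ≡ 4; y = λ·(2 - 4) - 6 ≡ 3. → (4, 3)

(4, 3)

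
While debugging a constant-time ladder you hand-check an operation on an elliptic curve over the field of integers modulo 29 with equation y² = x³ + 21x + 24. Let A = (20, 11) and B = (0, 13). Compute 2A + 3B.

(18, 17)

First 2A:
Repeated addition: build up to 2A.
2A: tangent at (20, 11): λ = (3·20² + 21)/(2·11) ≡ 3/22. 22⁻¹ ≡ 4 (mod 29), so λ ≡ 3·4 ≡ 12.
  x = λ² - 20 - 20 = 144 - 40 ≡ 17; y = λ·(20 - 17) - 11 ≡ 25. → (17, 25)
2A = (17, 25).
Next 3B:
Repeated addition: build up to 3B.
2B: tangent at (0, 13): λ = (3·0² + 21)/(2·13) ≡ 21/26. 26⁻¹ ≡ 19 (mod 29), so λ ≡ 21·19 ≡ 22.
  x = λ² - 0 - 0 = 484 - 0 ≡ 20; y = λ·(0 - 20) - 13 ≡ 11. → (20, 11)
3B: (20, 11) + (0, 13). λ = (13 - 11)/(0 - 20) ≡ 2/9 mod 29. 9⁻¹ ≡ 13 (mod 29) since 9·13 = 117 ≡ 1, so λ ≡ 26.
  x = λ² - 20 - 0 = 676 - 20 ≡ 18; y = λ·(20 - 18) - 11 ≡ 12. → (18, 12)
3B = (18, 12).
Finally 2A + 3B:
(17, 25) + (18, 12). λ = (12 - 25)/(18 - 17) ≡ 16/1 mod 29. 1⁻¹ ≡ 1 (mod 29), so λ ≡ 16.
  x = λ² - 17 - 18 = 256 - 35 ≡ 18; y = λ·(17 - 18) - 25 ≡ 17. → (18, 17)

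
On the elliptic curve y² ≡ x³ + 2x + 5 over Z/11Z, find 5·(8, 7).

Write P = (8, 7).
Repeated addition: build up to 5P.
2P: tangent at (8, 7): λ = (3·8² + 2)/(2·7) ≡ 7/3. 3⁻¹ ≡ 4 (mod 11), so λ ≡ 7·4 ≡ 6.
  x = λ² - 8 - 8 = 36 - 16 ≡ 9; y = λ·(8 - 9) - 7 ≡ 9. → (9, 9)
3P: (9, 9) + (8, 7). λ = (7 - 9)/(8 - 9) ≡ 9/10 mod 11. 10⁻¹ ≡ 10 (mod 11) since 10·10 = 100 ≡ 1, so λ ≡ 2.
  x = λ² - 9 - 8 = 4 - 17 ≡ 9; y = λ·(9 - 9) - 9 ≡ 2. → (9, 2)
4P: (9, 2) + (8, 7). λ = (7 - 2)/(8 - 9) ≡ 5/10 mod 11. 10⁻¹ ≡ 10 (mod 11), so λ ≡ 6.
  x = λ² - 9 - 8 = 36 - 17 ≡ 8; y = λ·(9 - 8) - 2 ≡ 4. → (8, 4)
5P: (8, 4) + (8, 7): same x and y₁ ≡ -y₂, so the sum is O.

O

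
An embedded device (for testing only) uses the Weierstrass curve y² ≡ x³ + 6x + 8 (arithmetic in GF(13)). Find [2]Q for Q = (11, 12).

(7, 4)

tangent at (11, 12): λ = (3·11² + 6)/(2·12) ≡ 5/11. 11⁻¹ ≡ 6 (mod 13), so λ ≡ 5·6 ≡ 4.
  x = λ² - 11 - 11 = 16 - 22 ≡ 7; y = λ·(11 - 7) - 12 ≡ 4. → (7, 4)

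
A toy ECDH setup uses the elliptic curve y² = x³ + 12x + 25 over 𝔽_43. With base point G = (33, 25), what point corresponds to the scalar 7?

Double-and-add on 7 = (111)₂. Start with G = (33, 25) for the leading 1-bit.
double: tangent at (33, 25): λ = (3·33² + 12)/(2·25) ≡ 11/7. 7⁻¹ ≡ 37 (mod 43), so λ ≡ 11·37 ≡ 20.
  x = λ² - 33 - 33 = 400 - 66 ≡ 33; y = λ·(33 - 33) - 25 ≡ 18. → (33, 18)
add G: (33, 18) + (33, 25): same x and y₁ ≡ -y₂, so the sum is O.
double: O + O = O (identity).
add G: O + (33, 25) = (33, 25) (identity).

(33, 25)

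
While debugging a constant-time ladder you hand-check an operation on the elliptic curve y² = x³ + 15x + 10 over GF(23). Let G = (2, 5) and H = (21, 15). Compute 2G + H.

(17, 7)

First 2G:
Repeated addition: build up to 2G.
2G: tangent at (2, 5): λ = (3·2² + 15)/(2·5) ≡ 4/10. 10⁻¹ ≡ 7 (mod 23), so λ ≡ 4·7 ≡ 5.
  x = λ² - 2 - 2 = 25 - 4 ≡ 21; y = λ·(2 - 21) - 5 ≡ 15. → (21, 15)
2G = (21, 15).
Finally 2G + H:
tangent at (21, 15): λ = (3·21² + 15)/(2·15) ≡ 4/7. 7⁻¹ ≡ 10 (mod 23), so λ ≡ 4·10 ≡ 17.
  x = λ² - 21 - 21 = 289 - 42 ≡ 17; y = λ·(21 - 17) - 15 ≡ 7. → (17, 7)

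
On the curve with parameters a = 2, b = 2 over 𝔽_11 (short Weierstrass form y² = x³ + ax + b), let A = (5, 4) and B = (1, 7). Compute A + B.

(9, 10)

(5, 4) + (1, 7). λ = (7 - 4)/(1 - 5) ≡ 3/7 mod 11. 7⁻¹ ≡ 8 (mod 11), so λ ≡ 2.
  x = λ² - 5 - 1 = 4 - 6 ≡ 9; y = λ·(5 - 9) - 4 ≡ 10. → (9, 10)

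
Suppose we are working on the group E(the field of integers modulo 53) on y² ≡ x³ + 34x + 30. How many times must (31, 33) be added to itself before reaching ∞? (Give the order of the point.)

2P: tangent at (31, 33): λ = (3·31² + 34)/(2·33) ≡ 2/13. 13⁻¹ ≡ 49 (mod 53) since 13·49 = 637 ≡ 1, so λ ≡ 2·49 ≡ 45.
  x = λ² - 31 - 31 = 2025 - 62 ≡ 2; y = λ·(31 - 2) - 33 ≡ 0. → (2, 0)
3P: (2, 0) + (31, 33). λ = (33 - 0)/(31 - 2) ≡ 33/29 mod 53. 29⁻¹ ≡ 11 (mod 53), so λ ≡ 45.
  x = λ² - 2 - 31 = 2025 - 33 ≡ 31; y = λ·(2 - 31) - 0 ≡ 20. → (31, 20)
4P: (31, 20) + (31, 33): same x and y₁ ≡ -y₂, so the sum is ∞.
4P = ∞, so the order is 4.

4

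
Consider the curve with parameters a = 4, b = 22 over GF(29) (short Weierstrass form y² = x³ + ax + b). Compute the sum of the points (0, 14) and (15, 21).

(7, 4)

(0, 14) + (15, 21). λ = (21 - 14)/(15 - 0) ≡ 7/15 mod 29. 15⁻¹ ≡ 2 (mod 29), so λ ≡ 14.
  x = λ² - 0 - 15 = 196 - 15 ≡ 7; y = λ·(0 - 7) - 14 ≡ 4. → (7, 4)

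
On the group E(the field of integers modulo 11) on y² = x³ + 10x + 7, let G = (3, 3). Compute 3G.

O

Repeated addition: build up to 3G.
2G: tangent at (3, 3): λ = (3·3² + 10)/(2·3) ≡ 4/6. 6⁻¹ ≡ 2 (mod 11), so λ ≡ 4·2 ≡ 8.
  x = λ² - 3 - 3 = 64 - 6 ≡ 3; y = λ·(3 - 3) - 3 ≡ 8. → (3, 8)
3G: (3, 8) + (3, 3): same x and y₁ ≡ -y₂, so the sum is O.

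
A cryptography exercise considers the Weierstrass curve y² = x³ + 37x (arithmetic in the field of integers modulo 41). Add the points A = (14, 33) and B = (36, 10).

(14, 33) + (36, 10). λ = (10 - 33)/(36 - 14) ≡ 18/22 mod 41. 22⁻¹ ≡ 28 (mod 41), so λ ≡ 12.
  x = λ² - 14 - 36 = 144 - 50 ≡ 12; y = λ·(14 - 12) - 33 ≡ 32. → (12, 32)

(12, 32)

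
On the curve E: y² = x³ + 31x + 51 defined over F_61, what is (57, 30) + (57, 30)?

(27, 40)

tangent at (57, 30): λ = (3·57² + 31)/(2·30) ≡ 18/60. 60⁻¹ ≡ 60 (mod 61) since 60·60 = 3600 ≡ 1, so λ ≡ 18·60 ≡ 43.
  x = λ² - 57 - 57 = 1849 - 114 ≡ 27; y = λ·(57 - 27) - 30 ≡ 40. → (27, 40)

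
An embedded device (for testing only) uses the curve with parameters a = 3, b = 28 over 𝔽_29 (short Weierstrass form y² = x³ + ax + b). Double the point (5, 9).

(12, 9)

tangent at (5, 9): λ = (3·5² + 3)/(2·9) ≡ 20/18. 18⁻¹ ≡ 21 (mod 29) since 18·21 = 378 ≡ 1, so λ ≡ 20·21 ≡ 14.
  x = λ² - 5 - 5 = 196 - 10 ≡ 12; y = λ·(5 - 12) - 9 ≡ 9. → (12, 9)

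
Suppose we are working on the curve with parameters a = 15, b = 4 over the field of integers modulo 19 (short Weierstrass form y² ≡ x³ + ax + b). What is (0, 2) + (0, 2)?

(1, 18)

tangent at (0, 2): λ = (3·0² + 15)/(2·2) ≡ 15/4. 4⁻¹ ≡ 5 (mod 19), so λ ≡ 15·5 ≡ 18.
  x = λ² - 0 - 0 = 324 - 0 ≡ 1; y = λ·(0 - 1) - 2 ≡ 18. → (1, 18)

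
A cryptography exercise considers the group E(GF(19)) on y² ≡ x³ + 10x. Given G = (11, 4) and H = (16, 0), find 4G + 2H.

First 4G:
Repeated addition: build up to 4G.
2G: tangent at (11, 4): λ = (3·11² + 10)/(2·4) ≡ 12/8. 8⁻¹ ≡ 12 (mod 19) since 8·12 = 96 ≡ 1, so λ ≡ 12·12 ≡ 11.
  x = λ² - 11 - 11 = 121 - 22 ≡ 4; y = λ·(11 - 4) - 4 ≡ 16. → (4, 16)
3G: (4, 16) + (11, 4). λ = (4 - 16)/(11 - 4) ≡ 7/7 mod 19. 7⁻¹ ≡ 11 (mod 19), so λ ≡ 1.
  x = λ² - 4 - 11 = 1 - 15 ≡ 5; y = λ·(4 - 5) - 16 ≡ 2. → (5, 2)
4G: (5, 2) + (11, 4). λ = (4 - 2)/(11 - 5) ≡ 2/6 mod 19. 6⁻¹ ≡ 16 (mod 19), so λ ≡ 13.
  x = λ² - 5 - 11 = 169 - 16 ≡ 1; y = λ·(5 - 1) - 2 ≡ 12. → (1, 12)
4G = (1, 12).
Next 2H:
Repeated addition: build up to 2H.
2H: (16, 0) + (16, 0): same x and y₁ ≡ -y₂, so the sum is ∞.
2H = ∞.
Finally 4G + 2H:
(1, 12) + ∞ = (1, 12) (identity).

(1, 12)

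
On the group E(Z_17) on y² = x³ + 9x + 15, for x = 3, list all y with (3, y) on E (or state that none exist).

x³ + 9x + 15 = 69 ≡ 1 (mod 17).
Square roots of 1 mod 17: 1 and 16 (since 1² = 1 ≡ 1).

1, 16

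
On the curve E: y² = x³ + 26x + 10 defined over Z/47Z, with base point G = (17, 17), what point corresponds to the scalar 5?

Double-and-add on 5 = (101)₂. Start with G = (17, 17) for the leading 1-bit.
double: tangent at (17, 17): λ = (3·17² + 26)/(2·17) ≡ 0/34. 34⁻¹ ≡ 18 (mod 47) since 34·18 = 612 ≡ 1, so λ ≡ 0·18 ≡ 0.
  x = λ² - 17 - 17 = 0 - 34 ≡ 13; y = λ·(17 - 13) - 17 ≡ 30. → (13, 30)
double: tangent at (13, 30): λ = (3·13² + 26)/(2·30) ≡ 16/13. 13⁻¹ ≡ 29 (mod 47) since 13·29 = 377 ≡ 1, so λ ≡ 16·29 ≡ 41.
  x = λ² - 13 - 13 = 1681 - 26 ≡ 10; y = λ·(13 - 10) - 30 ≡ 46. → (10, 46)
add G: (10, 46) + (17, 17). λ = (17 - 46)/(17 - 10) ≡ 18/7 mod 47. 7⁻¹ ≡ 27 (mod 47), so λ ≡ 16.
  x = λ² - 10 - 17 = 256 - 27 ≡ 41; y = λ·(10 - 41) - 46 ≡ 22. → (41, 22)

(41, 22)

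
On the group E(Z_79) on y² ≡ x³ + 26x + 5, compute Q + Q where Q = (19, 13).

tangent at (19, 13): λ = (3·19² + 26)/(2·13) ≡ 3/26. 26⁻¹ ≡ 76 (mod 79), so λ ≡ 3·76 ≡ 70.
  x = λ² - 19 - 19 = 4900 - 38 ≡ 43; y = λ·(19 - 43) - 13 ≡ 45. → (43, 45)

(43, 45)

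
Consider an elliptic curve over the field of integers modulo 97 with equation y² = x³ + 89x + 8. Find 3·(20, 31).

(64, 82)

Write G = (20, 31).
Repeated addition: build up to 3G.
2G: tangent at (20, 31): λ = (3·20² + 89)/(2·31) ≡ 28/62. 62⁻¹ ≡ 36 (mod 97) since 62·36 = 2232 ≡ 1, so λ ≡ 28·36 ≡ 38.
  x = λ² - 20 - 20 = 1444 - 40 ≡ 46; y = λ·(20 - 46) - 31 ≡ 48. → (46, 48)
3G: (46, 48) + (20, 31). λ = (31 - 48)/(20 - 46) ≡ 80/71 mod 97. 71⁻¹ ≡ 41 (mod 97) since 71·41 = 2911 ≡ 1, so λ ≡ 79.
  x = λ² - 46 - 20 = 6241 - 66 ≡ 64; y = λ·(46 - 64) - 48 ≡ 82. → (64, 82)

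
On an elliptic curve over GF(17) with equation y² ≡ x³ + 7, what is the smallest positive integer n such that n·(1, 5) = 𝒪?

2P: tangent at (1, 5): λ = (3·1² + 0)/(2·5) ≡ 3/10. 10⁻¹ ≡ 12 (mod 17), so λ ≡ 3·12 ≡ 2.
  x = λ² - 1 - 1 = 4 - 2 ≡ 2; y = λ·(1 - 2) - 5 ≡ 10. → (2, 10)
3P: (2, 10) + (1, 5). λ = (5 - 10)/(1 - 2) ≡ 12/16 mod 17. 16⁻¹ ≡ 16 (mod 17), so λ ≡ 5.
  x = λ² - 2 - 1 = 25 - 3 ≡ 5; y = λ·(2 - 5) - 10 ≡ 9. → (5, 9)
4P: (5, 9) + (1, 5). λ = (5 - 9)/(1 - 5) ≡ 13/13 mod 17. 13⁻¹ ≡ 4 (mod 17), so λ ≡ 1.
  x = λ² - 5 - 1 = 1 - 6 ≡ 12; y = λ·(5 - 12) - 9 ≡ 1. → (12, 1)
5P: (12, 1) + (1, 5). λ = (5 - 1)/(1 - 12) ≡ 4/6 mod 17. 6⁻¹ ≡ 3 (mod 17), so λ ≡ 12.
  x = λ² - 12 - 1 = 144 - 13 ≡ 12; y = λ·(12 - 12) - 1 ≡ 16. → (12, 16)
6P: (12, 16) + (1, 5). λ = (5 - 16)/(1 - 12) ≡ 6/6 mod 17. 6⁻¹ ≡ 3 (mod 17) since 6·3 = 18 ≡ 1, so λ ≡ 1.
  x = λ² - 12 - 1 = 1 - 13 ≡ 5; y = λ·(12 - 5) - 16 ≡ 8. → (5, 8)
7P: (5, 8) + (1, 5). λ = (5 - 8)/(1 - 5) ≡ 14/13 mod 17. 13⁻¹ ≡ 4 (mod 17), so λ ≡ 5.
  x = λ² - 5 - 1 = 25 - 6 ≡ 2; y = λ·(5 - 2) - 8 ≡ 7. → (2, 7)
8P: (2, 7) + (1, 5). λ = (5 - 7)/(1 - 2) ≡ 15/16 mod 17. 16⁻¹ ≡ 16 (mod 17), so λ ≡ 2.
  x = λ² - 2 - 1 = 4 - 3 ≡ 1; y = λ·(2 - 1) - 7 ≡ 12. → (1, 12)
9P: (1, 12) + (1, 5): same x and y₁ ≡ -y₂, so the sum is 𝒪.
9P = 𝒪, so the order is 9.

9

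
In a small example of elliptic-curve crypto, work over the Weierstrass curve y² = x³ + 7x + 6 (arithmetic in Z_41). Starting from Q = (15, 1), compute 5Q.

(38, 9)

Double-and-add on 5 = (101)₂. Start with Q = (15, 1) for the leading 1-bit.
double: tangent at (15, 1): λ = (3·15² + 7)/(2·1) ≡ 26/2. 2⁻¹ ≡ 21 (mod 41), so λ ≡ 26·21 ≡ 13.
  x = λ² - 15 - 15 = 169 - 30 ≡ 16; y = λ·(15 - 16) - 1 ≡ 27. → (16, 27)
double: tangent at (16, 27): λ = (3·16² + 7)/(2·27) ≡ 37/13. 13⁻¹ ≡ 19 (mod 41) since 13·19 = 247 ≡ 1, so λ ≡ 37·19 ≡ 6.
  x = λ² - 16 - 16 = 36 - 32 ≡ 4; y = λ·(16 - 4) - 27 ≡ 4. → (4, 4)
add Q: (4, 4) + (15, 1). λ = (1 - 4)/(15 - 4) ≡ 38/11 mod 41. 11⁻¹ ≡ 15 (mod 41), so λ ≡ 37.
  x = λ² - 4 - 15 = 1369 - 19 ≡ 38; y = λ·(4 - 38) - 4 ≡ 9. → (38, 9)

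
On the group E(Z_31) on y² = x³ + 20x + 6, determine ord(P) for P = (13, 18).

2P: tangent at (13, 18): λ = (3·13² + 20)/(2·18) ≡ 0/5. 5⁻¹ ≡ 25 (mod 31) since 5·25 = 125 ≡ 1, so λ ≡ 0·25 ≡ 0.
  x = λ² - 13 - 13 = 0 - 26 ≡ 5; y = λ·(13 - 5) - 18 ≡ 13. → (5, 13)
3P: (5, 13) + (13, 18). λ = (18 - 13)/(13 - 5) ≡ 5/8 mod 31. 8⁻¹ ≡ 4 (mod 31), so λ ≡ 20.
  x = λ² - 5 - 13 = 400 - 18 ≡ 10; y = λ·(5 - 10) - 13 ≡ 11. → (10, 11)
4P: (10, 11) + (13, 18). λ = (18 - 11)/(13 - 10) ≡ 7/3 mod 31. 3⁻¹ ≡ 21 (mod 31), so λ ≡ 23.
  x = λ² - 10 - 13 = 529 - 23 ≡ 10; y = λ·(10 - 10) - 11 ≡ 20. → (10, 20)
5P: (10, 20) + (13, 18). λ = (18 - 20)/(13 - 10) ≡ 29/3 mod 31. 3⁻¹ ≡ 21 (mod 31), so λ ≡ 20.
  x = λ² - 10 - 13 = 400 - 23 ≡ 5; y = λ·(10 - 5) - 20 ≡ 18. → (5, 18)
6P: (5, 18) + (13, 18). λ = (18 - 18)/(13 - 5) ≡ 0/8 mod 31. 8⁻¹ ≡ 4 (mod 31), so λ ≡ 0.
  x = λ² - 5 - 13 = 0 - 18 ≡ 13; y = λ·(5 - 13) - 18 ≡ 13. → (13, 13)
7P: (13, 13) + (13, 18): same x and y₁ ≡ -y₂, so the sum is 𝒪.
7P = 𝒪, so the order is 7.

7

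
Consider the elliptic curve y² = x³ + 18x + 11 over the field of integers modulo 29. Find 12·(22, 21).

Write G = (22, 21).
Double-and-add on 12 = (1100)₂. Start with G = (22, 21) for the leading 1-bit.
double: tangent at (22, 21): λ = (3·22² + 18)/(2·21) ≡ 20/13. 13⁻¹ ≡ 9 (mod 29) since 13·9 = 117 ≡ 1, so λ ≡ 20·9 ≡ 6.
  x = λ² - 22 - 22 = 36 - 44 ≡ 21; y = λ·(22 - 21) - 21 ≡ 14. → (21, 14)
add G: (21, 14) + (22, 21). λ = (21 - 14)/(22 - 21) ≡ 7/1 mod 29. 1⁻¹ ≡ 1 (mod 29) since 1·1 = 1 ≡ 1, so λ ≡ 7.
  x = λ² - 21 - 22 = 49 - 43 ≡ 6; y = λ·(21 - 6) - 14 ≡ 4. → (6, 4)
double: tangent at (6, 4): λ = (3·6² + 18)/(2·4) ≡ 10/8. 8⁻¹ ≡ 11 (mod 29), so λ ≡ 10·11 ≡ 23.
  x = λ² - 6 - 6 = 529 - 12 ≡ 24; y = λ·(6 - 24) - 4 ≡ 17. → (24, 17)
double: tangent at (24, 17): λ = (3·24² + 18)/(2·17) ≡ 6/5. 5⁻¹ ≡ 6 (mod 29), so λ ≡ 6·6 ≡ 7.
  x = λ² - 24 - 24 = 49 - 48 ≡ 1; y = λ·(24 - 1) - 17 ≡ 28. → (1, 28)

(1, 28)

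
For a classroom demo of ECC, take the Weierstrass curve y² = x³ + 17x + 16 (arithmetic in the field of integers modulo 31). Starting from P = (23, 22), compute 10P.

O

Double-and-add on 10 = (1010)₂. Start with P = (23, 22) for the leading 1-bit.
double: tangent at (23, 22): λ = (3·23² + 17)/(2·22) ≡ 23/13. 13⁻¹ ≡ 12 (mod 31), so λ ≡ 23·12 ≡ 28.
  x = λ² - 23 - 23 = 784 - 46 ≡ 25; y = λ·(23 - 25) - 22 ≡ 15. → (25, 15)
double: tangent at (25, 15): λ = (3·25² + 17)/(2·15) ≡ 1/30. 30⁻¹ ≡ 30 (mod 31), so λ ≡ 1·30 ≡ 30.
  x = λ² - 25 - 25 = 900 - 50 ≡ 13; y = λ·(25 - 13) - 15 ≡ 4. → (13, 4)
add P: (13, 4) + (23, 22). λ = (22 - 4)/(23 - 13) ≡ 18/10 mod 31. 10⁻¹ ≡ 28 (mod 31) since 10·28 = 280 ≡ 1, so λ ≡ 8.
  x = λ² - 13 - 23 = 64 - 36 ≡ 28; y = λ·(13 - 28) - 4 ≡ 0. → (28, 0)
double: (28, 0) + (28, 0): same x and y₁ ≡ -y₂, so the sum is O.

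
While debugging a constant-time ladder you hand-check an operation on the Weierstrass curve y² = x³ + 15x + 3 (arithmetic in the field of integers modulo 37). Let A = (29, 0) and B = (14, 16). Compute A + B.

(30, 6)

(29, 0) + (14, 16). λ = (16 - 0)/(14 - 29) ≡ 16/22 mod 37. 22⁻¹ ≡ 32 (mod 37) since 22·32 = 704 ≡ 1, so λ ≡ 31.
  x = λ² - 29 - 14 = 961 - 43 ≡ 30; y = λ·(29 - 30) - 0 ≡ 6. → (30, 6)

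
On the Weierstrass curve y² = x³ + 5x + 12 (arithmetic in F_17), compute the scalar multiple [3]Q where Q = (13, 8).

(10, 12)

Repeated addition: build up to 3Q.
2Q: tangent at (13, 8): λ = (3·13² + 5)/(2·8) ≡ 2/16. 16⁻¹ ≡ 16 (mod 17), so λ ≡ 2·16 ≡ 15.
  x = λ² - 13 - 13 = 225 - 26 ≡ 12; y = λ·(13 - 12) - 8 ≡ 7. → (12, 7)
3Q: (12, 7) + (13, 8). λ = (8 - 7)/(13 - 12) ≡ 1/1 mod 17. 1⁻¹ ≡ 1 (mod 17) since 1·1 = 1 ≡ 1, so λ ≡ 1.
  x = λ² - 12 - 13 = 1 - 25 ≡ 10; y = λ·(12 - 10) - 7 ≡ 12. → (10, 12)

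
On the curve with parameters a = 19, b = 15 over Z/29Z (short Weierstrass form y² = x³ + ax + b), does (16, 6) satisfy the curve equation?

y² = 6² ≡ 7; x³ + 19x + 15 = 4415 ≡ 7 (mod 29). 7 = 7.

yes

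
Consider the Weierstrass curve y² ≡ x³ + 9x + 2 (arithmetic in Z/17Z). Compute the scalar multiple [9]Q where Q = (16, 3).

Double-and-add on 9 = (1001)₂. Start with Q = (16, 3) for the leading 1-bit.
double: tangent at (16, 3): λ = (3·16² + 9)/(2·3) ≡ 12/6. 6⁻¹ ≡ 3 (mod 17), so λ ≡ 12·3 ≡ 2.
  x = λ² - 16 - 16 = 4 - 32 ≡ 6; y = λ·(16 - 6) - 3 ≡ 0. → (6, 0)
double: (6, 0) + (6, 0): same x and y₁ ≡ -y₂, so the sum is O.
double: O + O = O (identity).
add Q: O + (16, 3) = (16, 3) (identity).

(16, 3)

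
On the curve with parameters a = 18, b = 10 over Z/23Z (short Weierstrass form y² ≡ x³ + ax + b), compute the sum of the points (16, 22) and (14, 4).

(16, 22) + (14, 4). λ = (4 - 22)/(14 - 16) ≡ 5/21 mod 23. 21⁻¹ ≡ 11 (mod 23), so λ ≡ 9.
  x = λ² - 16 - 14 = 81 - 30 ≡ 5; y = λ·(16 - 5) - 22 ≡ 8. → (5, 8)

(5, 8)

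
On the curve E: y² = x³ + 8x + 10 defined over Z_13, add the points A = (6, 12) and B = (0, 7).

(3, 10)

(6, 12) + (0, 7). λ = (7 - 12)/(0 - 6) ≡ 8/7 mod 13. 7⁻¹ ≡ 2 (mod 13), so λ ≡ 3.
  x = λ² - 6 - 0 = 9 - 6 ≡ 3; y = λ·(6 - 3) - 12 ≡ 10. → (3, 10)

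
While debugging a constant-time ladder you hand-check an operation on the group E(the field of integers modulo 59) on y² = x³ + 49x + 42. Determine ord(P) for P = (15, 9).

10

2P: tangent at (15, 9): λ = (3·15² + 49)/(2·9) ≡ 16/18. 18⁻¹ ≡ 23 (mod 59) since 18·23 = 414 ≡ 1, so λ ≡ 16·23 ≡ 14.
  x = λ² - 15 - 15 = 196 - 30 ≡ 48; y = λ·(15 - 48) - 9 ≡ 1. → (48, 1)
3P: (48, 1) + (15, 9). λ = (9 - 1)/(15 - 48) ≡ 8/26 mod 59. 26⁻¹ ≡ 25 (mod 59) since 26·25 = 650 ≡ 1, so λ ≡ 23.
  x = λ² - 48 - 15 = 529 - 63 ≡ 53; y = λ·(48 - 53) - 1 ≡ 2. → (53, 2)
4P: (53, 2) + (15, 9). λ = (9 - 2)/(15 - 53) ≡ 7/21 mod 59. 21⁻¹ ≡ 45 (mod 59), so λ ≡ 20.
  x = λ² - 53 - 15 = 400 - 68 ≡ 37; y = λ·(53 - 37) - 2 ≡ 23. → (37, 23)
5P: (37, 23) + (15, 9). λ = (9 - 23)/(15 - 37) ≡ 45/37 mod 59. 37⁻¹ ≡ 8 (mod 59), so λ ≡ 6.
  x = λ² - 37 - 15 = 36 - 52 ≡ 43; y = λ·(37 - 43) - 23 ≡ 0. → (43, 0)
6P: (43, 0) + (15, 9). λ = (9 - 0)/(15 - 43) ≡ 9/31 mod 59. 31⁻¹ ≡ 40 (mod 59), so λ ≡ 6.
  x = λ² - 43 - 15 = 36 - 58 ≡ 37; y = λ·(43 - 37) - 0 ≡ 36. → (37, 36)
7P: (37, 36) + (15, 9). λ = (9 - 36)/(15 - 37) ≡ 32/37 mod 59. 37⁻¹ ≡ 8 (mod 59) since 37·8 = 296 ≡ 1, so λ ≡ 20.
  x = λ² - 37 - 15 = 400 - 52 ≡ 53; y = λ·(37 - 53) - 36 ≡ 57. → (53, 57)
8P: (53, 57) + (15, 9). λ = (9 - 57)/(15 - 53) ≡ 11/21 mod 59. 21⁻¹ ≡ 45 (mod 59), so λ ≡ 23.
  x = λ² - 53 - 15 = 529 - 68 ≡ 48; y = λ·(53 - 48) - 57 ≡ 58. → (48, 58)
9P: (48, 58) + (15, 9). λ = (9 - 58)/(15 - 48) ≡ 10/26 mod 59. 26⁻¹ ≡ 25 (mod 59) since 26·25 = 650 ≡ 1, so λ ≡ 14.
  x = λ² - 48 - 15 = 196 - 63 ≡ 15; y = λ·(48 - 15) - 58 ≡ 50. → (15, 50)
10P: (15, 50) + (15, 9): same x and y₁ ≡ -y₂, so the sum is 𝒪.
10P = 𝒪, so the order is 10.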